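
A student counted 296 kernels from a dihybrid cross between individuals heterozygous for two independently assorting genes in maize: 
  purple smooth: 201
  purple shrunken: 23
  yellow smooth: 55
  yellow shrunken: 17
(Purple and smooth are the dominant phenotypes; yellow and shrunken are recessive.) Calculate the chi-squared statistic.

A dihybrid F₂ with independent assortment and complete dominance at both loci gives a 9:3:3:1 phenotypic ratio.
Expected counts for N = 296 under a 9:3:3:1 ratio (total parts = 16):
  purple smooth: 296 × 9/16 = 166.5
  purple shrunken: 296 × 3/16 = 55.5
  yellow smooth: 296 × 3/16 = 55.5
  yellow shrunken: 296 × 1/16 = 18.5
χ² = Σ (O − E)² / E
  purple smooth: (201 − 166.5)² / 166.5 = 7.1486
  purple shrunken: (23 − 55.5)² / 55.5 = 19.0315
  yellow smooth: (55 − 55.5)² / 55.5 = 0.0045
  yellow shrunken: (17 − 18.5)² / 18.5 = 0.1216
χ² = 7.1486 + 19.0315 + 0.0045 + 0.1216 = 26.3062 ≈ 26.306

26.306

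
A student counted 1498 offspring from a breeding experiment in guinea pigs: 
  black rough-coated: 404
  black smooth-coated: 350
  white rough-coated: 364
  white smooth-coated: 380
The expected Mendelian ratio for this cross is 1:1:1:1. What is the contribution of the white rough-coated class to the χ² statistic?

0.294

Expected counts for N = 1498 under a 1:1:1:1 ratio (total parts = 4):
  black rough-coated: 1498 × 1/4 = 374.5
  black smooth-coated: 1498 × 1/4 = 374.5
  white rough-coated: 1498 × 1/4 = 374.5
  white smooth-coated: 1498 × 1/4 = 374.5
Contribution of white rough-coated: (364 − 374.5)² / 374.5 = 0.2944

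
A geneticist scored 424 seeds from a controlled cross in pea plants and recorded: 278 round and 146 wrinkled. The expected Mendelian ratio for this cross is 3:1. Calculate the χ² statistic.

20.126

Under the 3:1 hypothesis (Σ ratio = 4, N = 424):
  round: 424 × 3/4 = 318
  wrinkled: 424 × 1/4 = 106
χ² = Σ (O − E)² / E
  round: (278 − 318)² / 318 = 5.0314
  wrinkled: (146 − 106)² / 106 = 15.0943
χ² = 5.0314 + 15.0943 = 20.1257 ≈ 20.126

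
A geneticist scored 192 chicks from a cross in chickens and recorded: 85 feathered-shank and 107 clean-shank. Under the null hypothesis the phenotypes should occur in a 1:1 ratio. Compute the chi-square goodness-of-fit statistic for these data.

2.521

Under the 1:1 hypothesis (Σ ratio = 2, N = 192):
  feathered-shank: 192 × 1/2 = 96
  clean-shank: 192 × 1/2 = 96
χ² = Σ (O − E)² / E
  feathered-shank: (85 − 96)² / 96 = 1.2604
  clean-shank: (107 − 96)² / 96 = 1.2604
χ² = 1.2604 + 1.2604 = 2.5208 ≈ 2.521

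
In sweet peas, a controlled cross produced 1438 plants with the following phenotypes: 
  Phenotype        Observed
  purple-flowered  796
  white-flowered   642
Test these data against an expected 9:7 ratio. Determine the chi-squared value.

0.468

Under the 9:7 hypothesis (Σ ratio = 16, N = 1438):
  purple-flowered: 1438 × 9/16 = 808.875
  white-flowered: 1438 × 7/16 = 629.125
χ² = Σ (O − E)² / E
  purple-flowered: (796 − 808.875)² / 808.875 = 0.2049
  white-flowered: (642 − 629.125)² / 629.125 = 0.2635
χ² = 0.2049 + 0.2635 = 0.4684 ≈ 0.468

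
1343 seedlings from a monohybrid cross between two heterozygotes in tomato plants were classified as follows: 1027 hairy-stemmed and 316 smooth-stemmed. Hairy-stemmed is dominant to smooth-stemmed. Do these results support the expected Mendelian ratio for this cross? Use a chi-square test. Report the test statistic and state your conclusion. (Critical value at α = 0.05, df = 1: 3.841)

For a monohybrid cross between heterozygotes with complete dominance, the expected phenotypic ratio is 3:1.
Expected counts for N = 1343 under a 3:1 ratio (total parts = 4):
  hairy-stemmed: 1343 × 3/4 = 1007.25
  smooth-stemmed: 1343 × 1/4 = 335.75
χ² = Σ (O − E)² / E
  hairy-stemmed: (1027 − 1007.25)² / 1007.25 = 0.3873
  smooth-stemmed: (316 − 335.75)² / 335.75 = 1.1618
χ² = 0.3873 + 1.1618 = 1.5491 ≈ 1.549
Degrees of freedom = 2 − 1 = 1; critical value at α = 0.05 is 3.841.
Since 1.549 < 3.841, we fail to reject the null hypothesis — the data are consistent with the 3:1 ratio.

1.549; consistent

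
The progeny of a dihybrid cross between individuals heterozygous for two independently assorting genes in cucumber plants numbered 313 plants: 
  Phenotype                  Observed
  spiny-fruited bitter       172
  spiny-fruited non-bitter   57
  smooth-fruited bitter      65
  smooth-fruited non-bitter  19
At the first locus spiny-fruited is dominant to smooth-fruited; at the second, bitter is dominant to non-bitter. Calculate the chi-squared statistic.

A dihybrid F₂ with independent assortment and complete dominance at both loci gives a 9:3:3:1 phenotypic ratio.
Under the 9:3:3:1 hypothesis (Σ ratio = 16, N = 313):
  spiny-fruited bitter: 313 × 9/16 = 176.0625
  spiny-fruited non-bitter: 313 × 3/16 = 58.6875
  smooth-fruited bitter: 313 × 3/16 = 58.6875
  smooth-fruited non-bitter: 313 × 1/16 = 19.5625
χ² = Σ (O − E)² / E
  spiny-fruited bitter: (172 − 176.0625)² / 176.0625 = 0.0937
  spiny-fruited non-bitter: (57 − 58.6875)² / 58.6875 = 0.0485
  smooth-fruited bitter: (65 − 58.6875)² / 58.6875 = 0.6790
  smooth-fruited non-bitter: (19 − 19.5625)² / 19.5625 = 0.0162
χ² = 0.0937 + 0.0485 + 0.6790 + 0.0162 = 0.8374 ≈ 0.837

0.837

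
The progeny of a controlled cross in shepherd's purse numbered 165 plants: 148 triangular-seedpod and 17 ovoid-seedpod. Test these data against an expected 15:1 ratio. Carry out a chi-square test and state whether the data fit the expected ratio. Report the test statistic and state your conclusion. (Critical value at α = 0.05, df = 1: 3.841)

4.626; not consistent

Expected counts for N = 165 under a 15:1 ratio (total parts = 16):
  triangular-seedpod: 165 × 15/16 = 154.6875
  ovoid-seedpod: 165 × 1/16 = 10.3125
χ² = Σ (O − E)² / E
  triangular-seedpod: (148 − 154.6875)² / 154.6875 = 0.2891
  ovoid-seedpod: (17 − 10.3125)² / 10.3125 = 4.3367
χ² = 0.2891 + 4.3367 = 4.6258 ≈ 4.626
Degrees of freedom = 2 − 1 = 1; critical value at α = 0.05 is 3.841.
Since 4.626 > 3.841, we reject the null hypothesis — the data do not fit the 15:1 ratio.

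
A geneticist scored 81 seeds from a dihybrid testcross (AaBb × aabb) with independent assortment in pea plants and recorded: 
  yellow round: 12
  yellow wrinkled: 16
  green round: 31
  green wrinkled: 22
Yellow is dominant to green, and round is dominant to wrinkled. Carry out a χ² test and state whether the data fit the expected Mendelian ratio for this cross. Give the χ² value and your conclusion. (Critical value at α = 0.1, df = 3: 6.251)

10.111; not consistent

A dihybrid testcross with independent assortment gives a 1:1:1:1 ratio.
Total ratio parts = 4. Expected numbers out of 81:
  yellow round: 81 × 1/4 = 20.25
  yellow wrinkled: 81 × 1/4 = 20.25
  green round: 81 × 1/4 = 20.25
  green wrinkled: 81 × 1/4 = 20.25
χ² = Σ (O − E)² / E
  yellow round: (12 − 20.25)² / 20.25 = 3.3611
  yellow wrinkled: (16 − 20.25)² / 20.25 = 0.8920
  green round: (31 − 20.25)² / 20.25 = 5.7068
  green wrinkled: (22 − 20.25)² / 20.25 = 0.1512
χ² = 3.3611 + 0.8920 + 5.7068 + 0.1512 = 10.1111 ≈ 10.111
Degrees of freedom = 4 − 1 = 3; critical value at α = 0.1 is 6.251.
Since 10.111 > 6.251, we reject the null hypothesis — the data do not fit the 1:1:1:1 ratio.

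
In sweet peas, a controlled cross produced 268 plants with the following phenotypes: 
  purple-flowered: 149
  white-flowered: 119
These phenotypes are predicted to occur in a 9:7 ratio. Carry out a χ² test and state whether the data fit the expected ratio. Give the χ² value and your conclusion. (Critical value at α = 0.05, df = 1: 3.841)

Under the 9:7 hypothesis (Σ ratio = 16, N = 268):
  purple-flowered: 268 × 9/16 = 150.75
  white-flowered: 268 × 7/16 = 117.25
χ² = Σ (O − E)² / E
  purple-flowered: (149 − 150.75)² / 150.75 = 0.0203
  white-flowered: (119 − 117.25)² / 117.25 = 0.0261
χ² = 0.0203 + 0.0261 = 0.0464 ≈ 0.046
Degrees of freedom = 2 − 1 = 1; critical value at α = 0.05 is 3.841.
Since 0.046 < 3.841, we fail to reject the null hypothesis — the data are consistent with the 9:7 ratio.

0.046; consistent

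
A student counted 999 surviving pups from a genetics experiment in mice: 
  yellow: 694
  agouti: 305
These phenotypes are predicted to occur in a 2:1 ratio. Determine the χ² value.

3.532

Total ratio parts = 3. Expected numbers out of 999:
  yellow: 999 × 2/3 = 666
  agouti: 999 × 1/3 = 333
χ² = Σ (O − E)² / E
  yellow: (694 − 666)² / 666 = 1.1772
  agouti: (305 − 333)² / 333 = 2.3544
χ² = 1.1772 + 2.3544 = 3.5316 ≈ 3.532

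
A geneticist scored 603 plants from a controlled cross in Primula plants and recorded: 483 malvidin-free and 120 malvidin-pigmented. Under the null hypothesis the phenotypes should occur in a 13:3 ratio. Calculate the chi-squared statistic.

0.524

Expected counts for N = 603 under a 13:3 ratio (total parts = 16):
  malvidin-free: 603 × 13/16 = 489.9375
  malvidin-pigmented: 603 × 3/16 = 113.0625
χ² = Σ (O − E)² / E
  malvidin-free: (483 − 489.9375)² / 489.9375 = 0.0982
  malvidin-pigmented: (120 − 113.0625)² / 113.0625 = 0.4257
χ² = 0.0982 + 0.4257 = 0.5239 ≈ 0.524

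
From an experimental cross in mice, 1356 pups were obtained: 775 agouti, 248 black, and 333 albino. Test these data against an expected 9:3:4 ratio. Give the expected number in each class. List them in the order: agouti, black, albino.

Under the 9:3:4 hypothesis (Σ ratio = 16, N = 1356):
  agouti: 1356 × 9/16 = 762.75
  black: 1356 × 3/16 = 254.25
  albino: 1356 × 4/16 = 339

762.75, 254.25, 339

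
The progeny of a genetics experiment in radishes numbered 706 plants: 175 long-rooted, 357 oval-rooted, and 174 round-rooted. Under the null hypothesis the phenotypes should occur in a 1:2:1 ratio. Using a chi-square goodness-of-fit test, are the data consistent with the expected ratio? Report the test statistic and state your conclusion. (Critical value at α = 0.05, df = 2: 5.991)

Total ratio parts = 4. Expected numbers out of 706:
  long-rooted: 706 × 1/4 = 176.5
  oval-rooted: 706 × 2/4 = 353
  round-rooted: 706 × 1/4 = 176.5
χ² = Σ (O − E)² / E
  long-rooted: (175 − 176.5)² / 176.5 = 0.0127
  oval-rooted: (357 − 353)² / 353 = 0.0453
  round-rooted: (174 − 176.5)² / 176.5 = 0.0354
χ² = 0.0127 + 0.0453 + 0.0354 = 0.0934 ≈ 0.093
Degrees of freedom = 3 − 1 = 2; critical value at α = 0.05 is 5.991.
Since 0.093 < 5.991, we fail to reject the null hypothesis — the data are consistent with the 1:2:1 ratio.

0.093; consistent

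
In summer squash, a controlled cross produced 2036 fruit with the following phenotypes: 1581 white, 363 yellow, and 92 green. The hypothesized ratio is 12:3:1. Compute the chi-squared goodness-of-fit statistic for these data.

Under the 12:3:1 hypothesis (Σ ratio = 16, N = 2036):
  white: 2036 × 12/16 = 1527
  yellow: 2036 × 3/16 = 381.75
  green: 2036 × 1/16 = 127.25
χ² = Σ (O − E)² / E
  white: (1581 − 1527)² / 1527 = 1.9096
  yellow: (363 − 381.75)² / 381.75 = 0.9209
  green: (92 − 127.25)² / 127.25 = 9.7647
χ² = 1.9096 + 0.9209 + 9.7647 = 12.5952 ≈ 12.595

12.595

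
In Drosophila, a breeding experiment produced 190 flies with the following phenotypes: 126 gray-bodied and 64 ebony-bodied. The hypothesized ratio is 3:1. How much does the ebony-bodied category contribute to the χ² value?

5.732

The 3:1 ratio has 4 parts, so with N = 190 the expected counts are:
  gray-bodied: 190 × 3/4 = 142.5
  ebony-bodied: 190 × 1/4 = 47.5
Contribution of ebony-bodied: (64 − 47.5)² / 47.5 = 5.7316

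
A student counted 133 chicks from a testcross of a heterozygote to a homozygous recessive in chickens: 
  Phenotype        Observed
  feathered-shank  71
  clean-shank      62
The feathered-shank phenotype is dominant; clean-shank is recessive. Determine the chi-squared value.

0.609

A testcross of a heterozygote (Aa × aa) gives a 1:1 phenotypic ratio.
Expected counts for N = 133 under a 1:1 ratio (total parts = 2):
  feathered-shank: 133 × 1/2 = 66.5
  clean-shank: 133 × 1/2 = 66.5
χ² = Σ (O − E)² / E
  feathered-shank: (71 − 66.5)² / 66.5 = 0.3045
  clean-shank: (62 − 66.5)² / 66.5 = 0.3045
χ² = 0.3045 + 0.3045 = 0.609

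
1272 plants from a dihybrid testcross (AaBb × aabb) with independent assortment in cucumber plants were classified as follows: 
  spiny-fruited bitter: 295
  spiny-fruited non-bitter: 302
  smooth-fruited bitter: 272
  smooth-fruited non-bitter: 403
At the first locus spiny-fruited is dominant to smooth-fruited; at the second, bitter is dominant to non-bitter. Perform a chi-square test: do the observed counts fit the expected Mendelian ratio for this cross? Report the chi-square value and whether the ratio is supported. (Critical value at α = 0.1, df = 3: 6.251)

A dihybrid testcross with independent assortment gives a 1:1:1:1 ratio.
Under the 1:1:1:1 hypothesis (Σ ratio = 4, N = 1272):
  spiny-fruited bitter: 1272 × 1/4 = 318
  spiny-fruited non-bitter: 1272 × 1/4 = 318
  smooth-fruited bitter: 1272 × 1/4 = 318
  smooth-fruited non-bitter: 1272 × 1/4 = 318
χ² = Σ (O − E)² / E
  spiny-fruited bitter: (295 − 318)² / 318 = 1.6635
  spiny-fruited non-bitter: (302 − 318)² / 318 = 0.8050
  smooth-fruited bitter: (272 − 318)² / 318 = 6.6541
  smooth-fruited non-bitter: (403 − 318)² / 318 = 22.7201
χ² = 1.6635 + 0.8050 + 6.6541 + 22.7201 = 31.8427 ≈ 31.843
Degrees of freedom = 4 − 1 = 3; critical value at α = 0.1 is 6.251.
Since 31.843 > 6.251, we reject the null hypothesis — the data do not fit the 1:1:1:1 ratio.

31.843; not consistent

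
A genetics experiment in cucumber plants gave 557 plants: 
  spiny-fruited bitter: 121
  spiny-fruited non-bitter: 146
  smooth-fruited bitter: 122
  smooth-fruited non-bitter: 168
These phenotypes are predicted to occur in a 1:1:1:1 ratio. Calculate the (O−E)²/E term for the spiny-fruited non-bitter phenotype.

0.327

Total ratio parts = 4. Expected numbers out of 557:
  spiny-fruited bitter: 557 × 1/4 = 139.25
  spiny-fruited non-bitter: 557 × 1/4 = 139.25
  smooth-fruited bitter: 557 × 1/4 = 139.25
  smooth-fruited non-bitter: 557 × 1/4 = 139.25
Contribution of spiny-fruited non-bitter: (146 − 139.25)² / 139.25 = 0.3272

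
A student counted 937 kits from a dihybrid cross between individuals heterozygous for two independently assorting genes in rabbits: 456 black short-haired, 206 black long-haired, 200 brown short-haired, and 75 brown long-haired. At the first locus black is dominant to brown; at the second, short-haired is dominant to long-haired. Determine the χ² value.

A dihybrid F₂ with independent assortment and complete dominance at both loci gives a 9:3:3:1 phenotypic ratio.
Expected counts for N = 937 under a 9:3:3:1 ratio (total parts = 16):
  black short-haired: 937 × 9/16 = 527.0625
  black long-haired: 937 × 3/16 = 175.6875
  brown short-haired: 937 × 3/16 = 175.6875
  brown long-haired: 937 × 1/16 = 58.5625
χ² = Σ (O − E)² / E
  black short-haired: (456 − 527.0625)² / 527.0625 = 9.5812
  black long-haired: (206 − 175.6875)² / 175.6875 = 5.2300
  brown short-haired: (200 − 175.6875)² / 175.6875 = 3.3645
  brown long-haired: (75 − 58.5625)² / 58.5625 = 4.6137
χ² = 9.5812 + 5.2300 + 3.3645 + 4.6137 = 22.7894 ≈ 22.789

22.789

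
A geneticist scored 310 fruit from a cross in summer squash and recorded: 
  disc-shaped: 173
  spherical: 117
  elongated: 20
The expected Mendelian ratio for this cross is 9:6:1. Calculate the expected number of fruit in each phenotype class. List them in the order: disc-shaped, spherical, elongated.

174.375, 116.25, 19.375

Expected counts for N = 310 under a 9:6:1 ratio (total parts = 16):
  disc-shaped: 310 × 9/16 = 174.375
  spherical: 310 × 6/16 = 116.25
  elongated: 310 × 1/16 = 19.375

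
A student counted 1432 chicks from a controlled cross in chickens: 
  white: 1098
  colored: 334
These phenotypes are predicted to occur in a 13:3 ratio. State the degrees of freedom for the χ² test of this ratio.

1

A goodness-of-fit test with 2 phenotype classes has df = 2 − 1 = 1.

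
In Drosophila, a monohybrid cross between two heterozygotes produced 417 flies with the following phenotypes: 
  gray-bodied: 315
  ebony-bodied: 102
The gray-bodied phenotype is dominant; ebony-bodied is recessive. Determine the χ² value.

For a monohybrid cross between heterozygotes with complete dominance, the expected phenotypic ratio is 3:1.
Total ratio parts = 4. Expected numbers out of 417:
  gray-bodied: 417 × 3/4 = 312.75
  ebony-bodied: 417 × 1/4 = 104.25
χ² = Σ (O − E)² / E
  gray-bodied: (315 − 312.75)² / 312.75 = 0.0162
  ebony-bodied: (102 − 104.25)² / 104.25 = 0.0486
χ² = 0.0162 + 0.0486 = 0.0648 ≈ 0.065

0.065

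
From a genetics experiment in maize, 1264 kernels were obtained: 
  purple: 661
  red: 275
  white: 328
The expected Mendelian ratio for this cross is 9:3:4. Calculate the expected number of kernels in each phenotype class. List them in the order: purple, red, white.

Under the 9:3:4 hypothesis (Σ ratio = 16, N = 1264):
  purple: 1264 × 9/16 = 711
  red: 1264 × 3/16 = 237
  white: 1264 × 4/16 = 316

711, 237, 316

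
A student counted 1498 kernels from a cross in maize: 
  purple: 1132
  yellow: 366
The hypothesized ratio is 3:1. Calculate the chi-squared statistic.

The 3:1 ratio has 4 parts, so with N = 1498 the expected counts are:
  purple: 1498 × 3/4 = 1123.5
  yellow: 1498 × 1/4 = 374.5
χ² = Σ (O − E)² / E
  purple: (1132 − 1123.5)² / 1123.5 = 0.0643
  yellow: (366 − 374.5)² / 374.5 = 0.1929
χ² = 0.0643 + 0.1929 = 0.2572 ≈ 0.257

0.257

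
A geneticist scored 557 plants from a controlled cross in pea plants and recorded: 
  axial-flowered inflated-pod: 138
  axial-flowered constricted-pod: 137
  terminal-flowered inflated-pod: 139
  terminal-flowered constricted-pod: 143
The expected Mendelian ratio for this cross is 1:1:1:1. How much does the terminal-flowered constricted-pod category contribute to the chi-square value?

Under the 1:1:1:1 hypothesis (Σ ratio = 4, N = 557):
  axial-flowered inflated-pod: 557 × 1/4 = 139.25
  axial-flowered constricted-pod: 557 × 1/4 = 139.25
  terminal-flowered inflated-pod: 557 × 1/4 = 139.25
  terminal-flowered constricted-pod: 557 × 1/4 = 139.25
Contribution of terminal-flowered constricted-pod: (143 − 139.25)² / 139.25 = 0.1010

0.101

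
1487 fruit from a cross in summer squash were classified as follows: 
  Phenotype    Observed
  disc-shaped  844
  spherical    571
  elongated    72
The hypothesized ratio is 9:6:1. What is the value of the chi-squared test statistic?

5.106

The 9:6:1 ratio has 16 parts, so with N = 1487 the expected counts are:
  disc-shaped: 1487 × 9/16 = 836.4375
  spherical: 1487 × 6/16 = 557.625
  elongated: 1487 × 1/16 = 92.9375
χ² = Σ (O − E)² / E
  disc-shaped: (844 − 836.4375)² / 836.4375 = 0.0684
  spherical: (571 − 557.625)² / 557.625 = 0.3208
  elongated: (72 − 92.9375)² / 92.9375 = 4.7169
χ² = 0.0684 + 0.3208 + 4.7169 = 5.1061 ≈ 5.106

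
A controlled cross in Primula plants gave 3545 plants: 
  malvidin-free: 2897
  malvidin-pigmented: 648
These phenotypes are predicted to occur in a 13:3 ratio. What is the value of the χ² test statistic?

Total ratio parts = 16. Expected numbers out of 3545:
  malvidin-free: 3545 × 13/16 = 2880.3125
  malvidin-pigmented: 3545 × 3/16 = 664.6875
χ² = Σ (O − E)² / E
  malvidin-free: (2897 − 2880.3125)² / 2880.3125 = 0.0967
  malvidin-pigmented: (648 − 664.6875)² / 664.6875 = 0.4190
χ² = 0.0967 + 0.4190 = 0.5157 ≈ 0.516

0.516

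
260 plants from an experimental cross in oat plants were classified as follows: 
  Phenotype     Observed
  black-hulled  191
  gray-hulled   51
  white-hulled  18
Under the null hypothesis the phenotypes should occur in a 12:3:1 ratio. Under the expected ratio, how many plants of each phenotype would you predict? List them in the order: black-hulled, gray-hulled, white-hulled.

195, 48.75, 16.25

Total ratio parts = 16. Expected numbers out of 260:
  black-hulled: 260 × 12/16 = 195
  gray-hulled: 260 × 3/16 = 48.75
  white-hulled: 260 × 1/16 = 16.25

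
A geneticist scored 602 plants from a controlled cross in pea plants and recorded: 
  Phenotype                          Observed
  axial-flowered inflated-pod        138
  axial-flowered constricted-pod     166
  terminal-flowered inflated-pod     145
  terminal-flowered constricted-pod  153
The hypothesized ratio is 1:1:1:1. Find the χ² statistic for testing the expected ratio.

Expected counts for N = 602 under a 1:1:1:1 ratio (total parts = 4):
  axial-flowered inflated-pod: 602 × 1/4 = 150.5
  axial-flowered constricted-pod: 602 × 1/4 = 150.5
  terminal-flowered inflated-pod: 602 × 1/4 = 150.5
  terminal-flowered constricted-pod: 602 × 1/4 = 150.5
χ² = Σ (O − E)² / E
  axial-flowered inflated-pod: (138 − 150.5)² / 150.5 = 1.0382
  axial-flowered constricted-pod: (166 − 150.5)² / 150.5 = 1.5963
  terminal-flowered inflated-pod: (145 − 150.5)² / 150.5 = 0.2010
  terminal-flowered constricted-pod: (153 − 150.5)² / 150.5 = 0.0415
χ² = 1.0382 + 1.5963 + 0.2010 + 0.0415 = 2.877

2.877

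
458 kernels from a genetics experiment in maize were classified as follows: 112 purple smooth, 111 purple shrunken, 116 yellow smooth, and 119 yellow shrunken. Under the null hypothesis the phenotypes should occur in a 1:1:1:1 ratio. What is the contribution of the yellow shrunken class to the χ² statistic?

Total ratio parts = 4. Expected numbers out of 458:
  purple smooth: 458 × 1/4 = 114.5
  purple shrunken: 458 × 1/4 = 114.5
  yellow smooth: 458 × 1/4 = 114.5
  yellow shrunken: 458 × 1/4 = 114.5
Contribution of yellow shrunken: (119 − 114.5)² / 114.5 = 0.1769

0.177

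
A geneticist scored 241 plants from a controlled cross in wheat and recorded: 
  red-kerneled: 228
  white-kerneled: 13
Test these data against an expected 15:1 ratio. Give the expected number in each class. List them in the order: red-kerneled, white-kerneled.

225.9375, 15.0625

Under the 15:1 hypothesis (Σ ratio = 16, N = 241):
  red-kerneled: 241 × 15/16 = 225.9375
  white-kerneled: 241 × 1/16 = 15.0625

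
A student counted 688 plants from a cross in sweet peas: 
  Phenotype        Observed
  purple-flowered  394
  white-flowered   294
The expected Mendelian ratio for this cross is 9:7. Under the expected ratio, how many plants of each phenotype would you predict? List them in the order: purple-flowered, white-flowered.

387, 301

Under the 9:7 hypothesis (Σ ratio = 16, N = 688):
  purple-flowered: 688 × 9/16 = 387
  white-flowered: 688 × 7/16 = 301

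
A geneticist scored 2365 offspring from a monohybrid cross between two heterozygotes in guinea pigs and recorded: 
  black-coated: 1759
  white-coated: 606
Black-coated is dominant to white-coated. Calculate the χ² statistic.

For a monohybrid cross between heterozygotes with complete dominance, the expected phenotypic ratio is 3:1.
Under the 3:1 hypothesis (Σ ratio = 4, N = 2365):
  black-coated: 2365 × 3/4 = 1773.75
  white-coated: 2365 × 1/4 = 591.25
χ² = Σ (O − E)² / E
  black-coated: (1759 − 1773.75)² / 1773.75 = 0.1227
  white-coated: (606 − 591.25)² / 591.25 = 0.3680
χ² = 0.1227 + 0.3680 = 0.4907 ≈ 0.491

0.491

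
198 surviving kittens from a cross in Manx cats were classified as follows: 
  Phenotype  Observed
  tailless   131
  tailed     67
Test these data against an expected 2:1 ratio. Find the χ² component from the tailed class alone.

0.015

Expected counts for N = 198 under a 2:1 ratio (total parts = 3):
  tailless: 198 × 2/3 = 132
  tailed: 198 × 1/3 = 66
Contribution of tailed: (67 − 66)² / 66 = 0.0152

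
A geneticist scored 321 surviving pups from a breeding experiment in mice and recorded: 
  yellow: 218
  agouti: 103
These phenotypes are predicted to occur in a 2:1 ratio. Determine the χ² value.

Under the 2:1 hypothesis (Σ ratio = 3, N = 321):
  yellow: 321 × 2/3 = 214
  agouti: 321 × 1/3 = 107
χ² = Σ (O − E)² / E
  yellow: (218 − 214)² / 214 = 0.0748
  agouti: (103 − 107)² / 107 = 0.1495
χ² = 0.0748 + 0.1495 = 0.2243 ≈ 0.224

0.224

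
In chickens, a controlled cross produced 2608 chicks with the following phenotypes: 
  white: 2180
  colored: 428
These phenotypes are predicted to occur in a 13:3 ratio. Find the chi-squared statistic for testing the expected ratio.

9.365

The 13:3 ratio has 16 parts, so with N = 2608 the expected counts are:
  white: 2608 × 13/16 = 2119
  colored: 2608 × 3/16 = 489
χ² = Σ (O − E)² / E
  white: (2180 − 2119)² / 2119 = 1.7560
  colored: (428 − 489)² / 489 = 7.6094
χ² = 1.7560 + 7.6094 = 9.3654 ≈ 9.365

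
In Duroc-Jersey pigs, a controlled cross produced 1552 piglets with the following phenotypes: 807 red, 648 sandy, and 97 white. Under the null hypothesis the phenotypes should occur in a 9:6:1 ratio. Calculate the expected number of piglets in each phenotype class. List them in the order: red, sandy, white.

The 9:6:1 ratio has 16 parts, so with N = 1552 the expected counts are:
  red: 1552 × 9/16 = 873
  sandy: 1552 × 6/16 = 582
  white: 1552 × 1/16 = 97

873, 582, 97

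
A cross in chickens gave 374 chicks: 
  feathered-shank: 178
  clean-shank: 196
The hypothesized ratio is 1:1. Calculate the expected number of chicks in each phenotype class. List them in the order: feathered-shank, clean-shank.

187, 187

Total ratio parts = 2. Expected numbers out of 374:
  feathered-shank: 374 × 1/2 = 187
  clean-shank: 374 × 1/2 = 187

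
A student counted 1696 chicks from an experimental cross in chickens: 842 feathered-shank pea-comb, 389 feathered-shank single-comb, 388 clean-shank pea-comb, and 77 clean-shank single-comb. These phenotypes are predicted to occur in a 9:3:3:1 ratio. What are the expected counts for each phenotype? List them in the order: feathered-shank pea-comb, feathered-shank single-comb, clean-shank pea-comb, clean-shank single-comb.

Total ratio parts = 16. Expected numbers out of 1696:
  feathered-shank pea-comb: 1696 × 9/16 = 954
  feathered-shank single-comb: 1696 × 3/16 = 318
  clean-shank pea-comb: 1696 × 3/16 = 318
  clean-shank single-comb: 1696 × 1/16 = 106

954, 318, 318, 106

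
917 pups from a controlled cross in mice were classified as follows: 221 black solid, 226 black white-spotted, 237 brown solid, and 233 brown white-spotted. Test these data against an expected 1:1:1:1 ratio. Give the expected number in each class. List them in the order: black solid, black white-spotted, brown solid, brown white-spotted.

The 1:1:1:1 ratio has 4 parts, so with N = 917 the expected counts are:
  black solid: 917 × 1/4 = 229.25
  black white-spotted: 917 × 1/4 = 229.25
  brown solid: 917 × 1/4 = 229.25
  brown white-spotted: 917 × 1/4 = 229.25

229.25, 229.25, 229.25, 229.25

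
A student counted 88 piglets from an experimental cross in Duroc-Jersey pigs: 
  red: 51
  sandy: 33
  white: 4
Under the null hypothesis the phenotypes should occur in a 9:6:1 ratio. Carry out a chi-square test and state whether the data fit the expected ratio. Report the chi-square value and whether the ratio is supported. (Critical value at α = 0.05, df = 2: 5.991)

Under the 9:6:1 hypothesis (Σ ratio = 16, N = 88):
  red: 88 × 9/16 = 49.5
  sandy: 88 × 6/16 = 33
  white: 88 × 1/16 = 5.5
χ² = Σ (O − E)² / E
  red: (51 − 49.5)² / 49.5 = 0.0455
  sandy: (33 − 33)² / 33 = 0.0000
  white: (4 − 5.5)² / 5.5 = 0.4091
χ² = 0.0455 + 0.0000 + 0.4091 = 0.4546 ≈ 0.455
Degrees of freedom = 3 − 1 = 2; critical value at α = 0.05 is 5.991.
Since 0.455 < 5.991, we fail to reject the null hypothesis — the data are consistent with the 9:6:1 ratio.

0.455; consistent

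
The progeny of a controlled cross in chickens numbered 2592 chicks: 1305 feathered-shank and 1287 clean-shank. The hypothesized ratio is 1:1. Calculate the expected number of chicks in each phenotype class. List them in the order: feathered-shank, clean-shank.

1296, 1296

Under the 1:1 hypothesis (Σ ratio = 2, N = 2592):
  feathered-shank: 2592 × 1/2 = 1296
  clean-shank: 2592 × 1/2 = 1296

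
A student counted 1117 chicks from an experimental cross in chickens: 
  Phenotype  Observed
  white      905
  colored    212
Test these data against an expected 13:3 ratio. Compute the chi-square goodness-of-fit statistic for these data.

Under the 13:3 hypothesis (Σ ratio = 16, N = 1117):
  white: 1117 × 13/16 = 907.5625
  colored: 1117 × 3/16 = 209.4375
χ² = Σ (O − E)² / E
  white: (905 − 907.5625)² / 907.5625 = 0.0072
  colored: (212 − 209.4375)² / 209.4375 = 0.0314
χ² = 0.0072 + 0.0314 = 0.0386 ≈ 0.039

0.039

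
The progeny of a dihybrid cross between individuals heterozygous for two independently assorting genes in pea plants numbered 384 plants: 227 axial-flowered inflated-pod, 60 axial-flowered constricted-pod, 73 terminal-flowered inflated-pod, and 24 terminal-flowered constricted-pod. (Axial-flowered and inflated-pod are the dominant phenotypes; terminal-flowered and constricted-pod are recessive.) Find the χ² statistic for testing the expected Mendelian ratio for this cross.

A dihybrid F₂ with independent assortment and complete dominance at both loci gives a 9:3:3:1 phenotypic ratio.
Expected counts for N = 384 under a 9:3:3:1 ratio (total parts = 16):
  axial-flowered inflated-pod: 384 × 9/16 = 216
  axial-flowered constricted-pod: 384 × 3/16 = 72
  terminal-flowered inflated-pod: 384 × 3/16 = 72
  terminal-flowered constricted-pod: 384 × 1/16 = 24
χ² = Σ (O − E)² / E
  axial-flowered inflated-pod: (227 − 216)² / 216 = 0.5602
  axial-flowered constricted-pod: (60 − 72)² / 72 = 2.0000
  terminal-flowered inflated-pod: (73 − 72)² / 72 = 0.0139
  terminal-flowered constricted-pod: (24 − 24)² / 24 = 0.0000
χ² = 0.5602 + 2.0000 + 0.0139 + 0.0000 = 2.5741 ≈ 2.574

2.574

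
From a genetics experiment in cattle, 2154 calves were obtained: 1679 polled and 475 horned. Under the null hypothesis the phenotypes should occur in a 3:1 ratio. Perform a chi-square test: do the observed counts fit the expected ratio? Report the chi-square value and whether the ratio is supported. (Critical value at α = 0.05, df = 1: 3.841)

The 3:1 ratio has 4 parts, so with N = 2154 the expected counts are:
  polled: 2154 × 3/4 = 1615.5
  horned: 2154 × 1/4 = 538.5
χ² = Σ (O − E)² / E
  polled: (1679 − 1615.5)² / 1615.5 = 2.4960
  horned: (475 − 538.5)² / 538.5 = 7.4879
χ² = 2.4960 + 7.4879 = 9.9839 ≈ 9.984
Degrees of freedom = 2 − 1 = 1; critical value at α = 0.05 is 3.841.
Since 9.984 > 3.841, we reject the null hypothesis — the data do not fit the 3:1 ratio.

9.984; not consistent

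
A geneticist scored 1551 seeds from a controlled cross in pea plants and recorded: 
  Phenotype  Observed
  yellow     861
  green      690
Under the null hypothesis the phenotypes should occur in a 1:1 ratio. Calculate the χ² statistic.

The 1:1 ratio has 2 parts, so with N = 1551 the expected counts are:
  yellow: 1551 × 1/2 = 775.5
  green: 1551 × 1/2 = 775.5
χ² = Σ (O − E)² / E
  yellow: (861 − 775.5)² / 775.5 = 9.4265
  green: (690 − 775.5)² / 775.5 = 9.4265
χ² = 9.4265 + 9.4265 = 18.853

18.853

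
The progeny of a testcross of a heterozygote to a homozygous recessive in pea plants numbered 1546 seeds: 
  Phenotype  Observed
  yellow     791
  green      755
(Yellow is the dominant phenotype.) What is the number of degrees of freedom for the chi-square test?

1

A testcross of a heterozygote (Aa × aa) gives a 1:1 phenotypic ratio.
A goodness-of-fit test with 2 phenotype classes has df = 2 − 1 = 1.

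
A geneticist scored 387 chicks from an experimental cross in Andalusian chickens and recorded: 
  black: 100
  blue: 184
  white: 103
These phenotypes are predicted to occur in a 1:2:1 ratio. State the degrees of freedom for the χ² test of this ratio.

A goodness-of-fit test with 3 phenotype classes has df = 3 − 1 = 2.

2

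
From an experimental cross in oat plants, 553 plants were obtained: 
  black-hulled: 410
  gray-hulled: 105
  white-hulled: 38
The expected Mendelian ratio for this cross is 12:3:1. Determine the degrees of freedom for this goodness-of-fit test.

2

A goodness-of-fit test with 3 phenotype classes has df = 3 − 1 = 2.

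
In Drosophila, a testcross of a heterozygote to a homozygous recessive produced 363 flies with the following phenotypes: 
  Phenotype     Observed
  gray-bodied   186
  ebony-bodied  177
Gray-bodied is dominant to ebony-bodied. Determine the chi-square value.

A testcross of a heterozygote (Aa × aa) gives a 1:1 phenotypic ratio.
Total ratio parts = 2. Expected numbers out of 363:
  gray-bodied: 363 × 1/2 = 181.5
  ebony-bodied: 363 × 1/2 = 181.5
χ² = Σ (O − E)² / E
  gray-bodied: (186 − 181.5)² / 181.5 = 0.1116
  ebony-bodied: (177 − 181.5)² / 181.5 = 0.1116
χ² = 0.1116 + 0.1116 = 0.2232 ≈ 0.223

0.223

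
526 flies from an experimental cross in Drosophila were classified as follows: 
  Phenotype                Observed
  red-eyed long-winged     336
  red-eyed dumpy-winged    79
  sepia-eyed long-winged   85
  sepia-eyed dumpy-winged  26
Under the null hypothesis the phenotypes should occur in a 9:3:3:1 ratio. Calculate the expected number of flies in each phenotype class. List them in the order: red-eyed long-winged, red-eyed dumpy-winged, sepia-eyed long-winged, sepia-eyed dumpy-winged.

Expected counts for N = 526 under a 9:3:3:1 ratio (total parts = 16):
  red-eyed long-winged: 526 × 9/16 = 295.875
  red-eyed dumpy-winged: 526 × 3/16 = 98.625
  sepia-eyed long-winged: 526 × 3/16 = 98.625
  sepia-eyed dumpy-winged: 526 × 1/16 = 32.875

295.875, 98.625, 98.625, 32.875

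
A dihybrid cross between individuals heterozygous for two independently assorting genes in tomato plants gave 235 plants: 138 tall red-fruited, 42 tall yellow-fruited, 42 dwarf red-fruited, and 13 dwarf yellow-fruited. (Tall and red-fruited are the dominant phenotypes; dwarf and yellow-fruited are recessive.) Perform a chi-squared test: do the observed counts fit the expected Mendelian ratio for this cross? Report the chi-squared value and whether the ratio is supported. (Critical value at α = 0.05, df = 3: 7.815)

0.643; consistent

A dihybrid F₂ with independent assortment and complete dominance at both loci gives a 9:3:3:1 phenotypic ratio.
Expected counts for N = 235 under a 9:3:3:1 ratio (total parts = 16):
  tall red-fruited: 235 × 9/16 = 132.1875
  tall yellow-fruited: 235 × 3/16 = 44.0625
  dwarf red-fruited: 235 × 3/16 = 44.0625
  dwarf yellow-fruited: 235 × 1/16 = 14.6875
χ² = Σ (O − E)² / E
  tall red-fruited: (138 − 132.1875)² / 132.1875 = 0.2556
  tall yellow-fruited: (42 − 44.0625)² / 44.0625 = 0.0965
  dwarf red-fruited: (42 − 44.0625)² / 44.0625 = 0.0965
  dwarf yellow-fruited: (13 − 14.6875)² / 14.6875 = 0.1939
χ² = 0.2556 + 0.0965 + 0.0965 + 0.1939 = 0.6425 ≈ 0.643
Degrees of freedom = 4 − 1 = 3; critical value at α = 0.05 is 7.815.
Since 0.643 < 7.815, we fail to reject the null hypothesis — the data are consistent with the 9:3:3:1 ratio.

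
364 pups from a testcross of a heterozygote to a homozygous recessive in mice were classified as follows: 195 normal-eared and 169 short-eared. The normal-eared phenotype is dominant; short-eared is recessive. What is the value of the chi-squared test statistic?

A testcross of a heterozygote (Aa × aa) gives a 1:1 phenotypic ratio.
The 1:1 ratio has 2 parts, so with N = 364 the expected counts are:
  normal-eared: 364 × 1/2 = 182
  short-eared: 364 × 1/2 = 182
χ² = Σ (O − E)² / E
  normal-eared: (195 − 182)² / 182 = 0.9286
  short-eared: (169 − 182)² / 182 = 0.9286
χ² = 0.9286 + 0.9286 = 1.8572 ≈ 1.857

1.857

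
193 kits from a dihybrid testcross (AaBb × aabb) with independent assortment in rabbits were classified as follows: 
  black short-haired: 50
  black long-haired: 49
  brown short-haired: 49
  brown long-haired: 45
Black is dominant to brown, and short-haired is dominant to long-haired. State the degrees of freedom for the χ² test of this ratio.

A dihybrid testcross with independent assortment gives a 1:1:1:1 ratio.
A goodness-of-fit test with 4 phenotype classes has df = 4 − 1 = 3.

3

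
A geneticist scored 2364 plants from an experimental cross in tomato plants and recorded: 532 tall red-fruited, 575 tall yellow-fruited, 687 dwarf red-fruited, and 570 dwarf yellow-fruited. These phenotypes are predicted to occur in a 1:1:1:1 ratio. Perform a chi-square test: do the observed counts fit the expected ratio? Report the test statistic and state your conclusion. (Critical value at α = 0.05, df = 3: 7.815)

22.663; not consistent

Under the 1:1:1:1 hypothesis (Σ ratio = 4, N = 2364):
  tall red-fruited: 2364 × 1/4 = 591
  tall yellow-fruited: 2364 × 1/4 = 591
  dwarf red-fruited: 2364 × 1/4 = 591
  dwarf yellow-fruited: 2364 × 1/4 = 591
χ² = Σ (O − E)² / E
  tall red-fruited: (532 − 591)² / 591 = 5.8900
  tall yellow-fruited: (575 − 591)² / 591 = 0.4332
  dwarf red-fruited: (687 − 591)² / 591 = 15.5939
  dwarf yellow-fruited: (570 − 591)² / 591 = 0.7462
χ² = 5.8900 + 0.4332 + 15.5939 + 0.7462 = 22.6633 ≈ 22.663
Degrees of freedom = 4 − 1 = 3; critical value at α = 0.05 is 7.815.
Since 22.663 > 7.815, we reject the null hypothesis — the data do not fit the 1:1:1:1 ratio.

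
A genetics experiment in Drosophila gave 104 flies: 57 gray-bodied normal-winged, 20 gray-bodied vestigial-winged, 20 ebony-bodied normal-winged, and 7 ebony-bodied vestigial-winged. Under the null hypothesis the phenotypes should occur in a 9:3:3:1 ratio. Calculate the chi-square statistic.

0.103

The 9:3:3:1 ratio has 16 parts, so with N = 104 the expected counts are:
  gray-bodied normal-winged: 104 × 9/16 = 58.5
  gray-bodied vestigial-winged: 104 × 3/16 = 19.5
  ebony-bodied normal-winged: 104 × 3/16 = 19.5
  ebony-bodied vestigial-winged: 104 × 1/16 = 6.5
χ² = Σ (O − E)² / E
  gray-bodied normal-winged: (57 − 58.5)² / 58.5 = 0.0385
  gray-bodied vestigial-winged: (20 − 19.5)² / 19.5 = 0.0128
  ebony-bodied normal-winged: (20 − 19.5)² / 19.5 = 0.0128
  ebony-bodied vestigial-winged: (7 − 6.5)² / 6.5 = 0.0385
χ² = 0.0385 + 0.0128 + 0.0128 + 0.0385 = 0.1026 ≈ 0.103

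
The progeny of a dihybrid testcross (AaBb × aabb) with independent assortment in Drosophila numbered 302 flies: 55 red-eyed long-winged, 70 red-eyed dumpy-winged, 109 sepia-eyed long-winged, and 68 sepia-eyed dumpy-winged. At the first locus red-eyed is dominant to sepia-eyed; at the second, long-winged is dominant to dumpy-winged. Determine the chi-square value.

A dihybrid testcross with independent assortment gives a 1:1:1:1 ratio.
The 1:1:1:1 ratio has 4 parts, so with N = 302 the expected counts are:
  red-eyed long-winged: 302 × 1/4 = 75.5
  red-eyed dumpy-winged: 302 × 1/4 = 75.5
  sepia-eyed long-winged: 302 × 1/4 = 75.5
  sepia-eyed dumpy-winged: 302 × 1/4 = 75.5
χ² = Σ (O − E)² / E
  red-eyed long-winged: (55 − 75.5)² / 75.5 = 5.5662
  red-eyed dumpy-winged: (70 − 75.5)² / 75.5 = 0.4007
  sepia-eyed long-winged: (109 − 75.5)² / 75.5 = 14.8642
  sepia-eyed dumpy-winged: (68 − 75.5)² / 75.5 = 0.7450
χ² = 5.5662 + 0.4007 + 14.8642 + 0.7450 = 21.5761 ≈ 21.576

21.576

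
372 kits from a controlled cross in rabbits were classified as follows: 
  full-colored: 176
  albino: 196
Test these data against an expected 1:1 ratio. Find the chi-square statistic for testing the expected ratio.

1.075

The 1:1 ratio has 2 parts, so with N = 372 the expected counts are:
  full-colored: 372 × 1/2 = 186
  albino: 372 × 1/2 = 186
χ² = Σ (O − E)² / E
  full-colored: (176 − 186)² / 186 = 0.5376
  albino: (196 − 186)² / 186 = 0.5376
χ² = 0.5376 + 0.5376 = 1.0752 ≈ 1.075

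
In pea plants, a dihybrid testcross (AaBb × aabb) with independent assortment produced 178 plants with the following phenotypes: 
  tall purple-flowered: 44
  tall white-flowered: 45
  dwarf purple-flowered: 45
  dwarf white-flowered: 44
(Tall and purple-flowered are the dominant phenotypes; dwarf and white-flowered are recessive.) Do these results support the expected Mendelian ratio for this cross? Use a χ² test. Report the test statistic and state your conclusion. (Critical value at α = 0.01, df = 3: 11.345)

0.022; consistent

A dihybrid testcross with independent assortment gives a 1:1:1:1 ratio.
Under the 1:1:1:1 hypothesis (Σ ratio = 4, N = 178):
  tall purple-flowered: 178 × 1/4 = 44.5
  tall white-flowered: 178 × 1/4 = 44.5
  dwarf purple-flowered: 178 × 1/4 = 44.5
  dwarf white-flowered: 178 × 1/4 = 44.5
χ² = Σ (O − E)² / E
  tall purple-flowered: (44 − 44.5)² / 44.5 = 0.0056
  tall white-flowered: (45 − 44.5)² / 44.5 = 0.0056
  dwarf purple-flowered: (45 − 44.5)² / 44.5 = 0.0056
  dwarf white-flowered: (44 − 44.5)² / 44.5 = 0.0056
χ² = 0.0056 + 0.0056 + 0.0056 + 0.0056 = 0.0224 ≈ 0.022
Degrees of freedom = 4 − 1 = 3; critical value at α = 0.01 is 11.345.
Since 0.022 < 11.345, we fail to reject the null hypothesis — the data are consistent with the 1:1:1:1 ratio.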